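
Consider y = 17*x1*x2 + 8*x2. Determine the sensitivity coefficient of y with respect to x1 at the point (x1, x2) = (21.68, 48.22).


y = 17*x1*x2 + 8*x2
dy/dx1 = 17*x2
Evaluate at x2 = 48.22: c1 = 17 * 48.22
c1 = 819.7400

819.7400


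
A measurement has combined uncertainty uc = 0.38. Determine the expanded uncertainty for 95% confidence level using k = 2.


U = k * uc
U = 2 * 0.38
U = 0.7600

0.7600


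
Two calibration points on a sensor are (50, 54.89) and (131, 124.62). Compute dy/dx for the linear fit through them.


slope = (y2 - y1) / (x2 - x1)
= (124.62 - 54.89) / (131 - 50)
= 69.7300 / 81
= 0.8609

0.8609


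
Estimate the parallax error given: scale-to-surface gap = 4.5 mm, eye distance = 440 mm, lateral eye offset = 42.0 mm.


error = h * offset / d
= 4.5 * 42.0 / 440
= 0.4295

0.4295


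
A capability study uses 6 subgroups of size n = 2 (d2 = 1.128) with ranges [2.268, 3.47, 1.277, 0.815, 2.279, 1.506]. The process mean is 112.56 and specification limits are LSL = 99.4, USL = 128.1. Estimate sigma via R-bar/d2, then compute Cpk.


R_bar = (2.268 + 3.47 + 1.277 + 0.815 + 2.279 + 1.506) / 6 = 1.9358333
sigma = R_bar / d2 = 1.9358333 / 1.128 = 1.7161643
Cp = (USL - LSL)/(6*sigma) = (128.1 - 99.4)/(6*1.7161643) = 2.7872
Cpu = (128.1 - 112.56)/(3*1.7161643) = 3.0184
Cpl = (112.56 - 99.4)/(3*1.7161643) = 2.5561
Cpk = min(Cpu, Cpl) = 2.5561

2.5561


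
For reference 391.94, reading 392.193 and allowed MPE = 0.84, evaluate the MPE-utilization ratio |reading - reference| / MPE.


e = indication - reference = 392.193 - 391.94 = 0.2530
|e| = 0.2530
ratio = |e| / MPE = 0.2530 / 0.84
ratio = 0.3012

0.3012


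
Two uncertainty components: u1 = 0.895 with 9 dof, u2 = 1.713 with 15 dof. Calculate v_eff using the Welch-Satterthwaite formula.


uc = sqrt(u1^2 + u2^2) = sqrt(0.895^2 + 1.713^2) = 1.9327167
v_eff = uc^4 / (u1^4/v1 + u2^4/v2)
= 1.9327167^4 / (0.895^4/9 + 1.713^4/15)
= 13.953167 / 0.64532821
v_eff = 21.6218

21.6218


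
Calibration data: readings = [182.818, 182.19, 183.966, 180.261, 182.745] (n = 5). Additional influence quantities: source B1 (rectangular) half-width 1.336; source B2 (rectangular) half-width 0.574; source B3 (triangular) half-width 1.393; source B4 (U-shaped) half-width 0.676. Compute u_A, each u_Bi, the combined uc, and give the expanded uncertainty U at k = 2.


mean = (182.818 + 182.19 + 183.966 + 180.261 + 182.745) / 5 = 182.396
s = sqrt(sum((x - mean)^2)/(n-1)) = 1.3569678
u_A = s / sqrt(n) = 1.3569678 / sqrt(5) = 0.60685445
u_B1 = 1.336 / sqrt(3) = 0.77133996
u_B2 = 0.574 / sqrt(3) = 0.33139905
u_B3 = 1.393 / sqrt(6) = 0.56868987
u_B4 = 0.676 / sqrt(2) = 0.47800418
uc = sqrt(0.60685445^2 + 0.77133996^2 + 0.33139905^2 + 0.56868987^2 + 0.47800418^2) = 1.2747389
U = k * uc = 2 * 1.2747389
U = 2.5495

2.5495


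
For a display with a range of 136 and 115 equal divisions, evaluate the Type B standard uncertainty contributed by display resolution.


resolution = range / divisions
resolution = 136 / 115 = 1.1826087
u_res = resolution / (2*sqrt(3))
u_res = 1.1826087 / 3.4641016
u_res = 0.3414

0.3414


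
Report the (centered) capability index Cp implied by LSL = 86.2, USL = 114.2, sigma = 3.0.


Cp = (USL - LSL) / (6 * sigma)
= (114.2 - 86.2) / (6 * 3.0)
= 28.0000 / 18.0000
= 1.5556

1.5556


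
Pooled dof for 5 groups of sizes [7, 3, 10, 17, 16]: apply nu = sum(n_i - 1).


nu = sum_i (n_i - 1)
nu = ((7 - 1) + (3 - 1) + (10 - 1) + (17 - 1) + (16 - 1))
nu = 6 + 2 + 9 + 16 + 15
nu = 48

48


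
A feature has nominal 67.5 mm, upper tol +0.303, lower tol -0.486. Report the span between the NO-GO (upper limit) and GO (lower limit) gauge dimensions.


GO = nominal - lower_tol (smallest hole = maximum material condition)
GO = 67.5 - 0.486 = 67.014
NO-GO = nominal + upper_tol (largest hole = least material condition)
NO-GO = 67.5 + 0.303 = 67.803
spread = NO-GO - GO = 67.803 - 67.014 = 0.7890

0.7890


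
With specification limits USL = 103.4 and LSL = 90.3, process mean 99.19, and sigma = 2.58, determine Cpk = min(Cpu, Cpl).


Cpu = (USL - mean) / (3*sigma) = (103.4 - 99.19) / (3*2.58) = 0.5439
Cpl = (mean - LSL) / (3*sigma) = (99.19 - 90.3) / (3*2.58) = 1.1486
Cpk = min(Cpu, Cpl) = 0.5439

0.5439


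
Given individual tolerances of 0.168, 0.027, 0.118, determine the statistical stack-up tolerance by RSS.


RSS = sqrt(0.168^2 + 0.027^2 + 0.118^2)
= sqrt(0.042877)
= 0.2071

0.2071


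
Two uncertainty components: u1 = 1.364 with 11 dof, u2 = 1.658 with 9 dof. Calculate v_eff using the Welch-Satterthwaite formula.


uc = sqrt(u1^2 + u2^2) = sqrt(1.364^2 + 1.658^2) = 2.1469653
v_eff = uc^4 / (u1^4/v1 + u2^4/v2)
= 2.1469653^4 / (1.364^4/11 + 1.658^4/9)
= 21.247121 / 1.1543216
v_eff = 18.4066

18.4066


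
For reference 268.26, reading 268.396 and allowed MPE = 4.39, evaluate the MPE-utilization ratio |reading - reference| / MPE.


e = indication - reference = 268.396 - 268.26 = 0.1360
|e| = 0.1360
ratio = |e| / MPE = 0.1360 / 4.39
ratio = 0.0310

0.0310


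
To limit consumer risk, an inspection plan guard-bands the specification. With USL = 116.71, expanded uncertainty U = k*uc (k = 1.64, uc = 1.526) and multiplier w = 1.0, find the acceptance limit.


U = k * uc = 1.64 * 1.526 = 2.50264
guard band g = w * U = 1.0 * 2.50264 = 2.50264
AL = USL - g = 116.71 - 2.50264
AL = 114.2074

114.2074


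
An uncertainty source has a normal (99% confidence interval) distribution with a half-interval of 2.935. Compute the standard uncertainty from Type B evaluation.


u_B = half_width / 2.576
u_B = 2.935 / 2.576
u_B = 1.1394

1.1394


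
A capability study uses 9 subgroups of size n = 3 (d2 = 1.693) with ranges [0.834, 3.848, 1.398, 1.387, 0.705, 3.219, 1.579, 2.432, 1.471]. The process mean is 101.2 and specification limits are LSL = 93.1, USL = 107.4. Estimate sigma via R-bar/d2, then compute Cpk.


R_bar = (0.834 + 3.848 + 1.398 + 1.387 + 0.705 + 3.219 + 1.579 + 2.432 + 1.471) / 9 = 1.8747778
sigma = R_bar / d2 = 1.8747778 / 1.693 = 1.1073702
Cp = (USL - LSL)/(6*sigma) = (107.4 - 93.1)/(6*1.1073702) = 2.1522
Cpu = (107.4 - 101.2)/(3*1.1073702) = 1.8663
Cpl = (101.2 - 93.1)/(3*1.1073702) = 2.4382
Cpk = min(Cpu, Cpl) = 1.8663

1.8663


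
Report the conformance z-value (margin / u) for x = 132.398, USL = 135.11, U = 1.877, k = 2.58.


u = U / k = 1.877 / 2.58 = 0.72751938
margin = |USL - x| = |135.11 - 132.398| = 2.712
z = margin / u = 2.712 / 0.72751938
z = 3.7277

3.7277


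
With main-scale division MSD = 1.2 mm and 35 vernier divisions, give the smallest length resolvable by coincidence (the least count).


LC = MSD / n_div
= 1.2 / 35
= 0.0343

0.0343


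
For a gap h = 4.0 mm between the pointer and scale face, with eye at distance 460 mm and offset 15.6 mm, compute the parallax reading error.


error = h * offset / d
= 4.0 * 15.6 / 460
= 0.1357

0.1357


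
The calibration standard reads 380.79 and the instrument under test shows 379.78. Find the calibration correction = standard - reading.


Correction = standard - reading
= 380.79 - 379.78
= 1.0100

1.0100


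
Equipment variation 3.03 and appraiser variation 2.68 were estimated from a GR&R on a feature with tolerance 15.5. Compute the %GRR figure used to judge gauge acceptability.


GRR = sqrt(EV^2 + AV^2) = sqrt(3.03^2 + 2.68^2) = 4.0451576
%GRR = GRR / tol * 100 = 4.0451576 / 15.5 * 100
%GRR = 26.0978

26.0978


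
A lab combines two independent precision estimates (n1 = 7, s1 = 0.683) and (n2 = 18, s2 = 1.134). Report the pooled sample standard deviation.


s_p = sqrt(((n1-1)*s1^2 + (n2-1)*s2^2) / (n1+n2-2))
numerator = (7-1)*0.683^2 + (18-1)*1.134^2 = 2.798934 + 21.861252 = 24.660186
denominator = 7 + 18 - 2 = 23
s_p^2 = 24.660186 / 23 = 1.072182
s_p = sqrt(1.072182) = 1.0355

1.0355


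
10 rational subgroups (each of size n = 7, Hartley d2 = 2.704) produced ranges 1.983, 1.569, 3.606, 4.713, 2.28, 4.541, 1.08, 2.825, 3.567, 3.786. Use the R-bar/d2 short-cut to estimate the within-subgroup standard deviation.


R_bar = (1.983 + 1.569 + 3.606 + 4.713 + 2.28 + 4.541 + 1.08 + 2.825 + 3.567 + 3.786) / 10
R_bar = 29.95 / 10 = 2.995
sigma_hat = R_bar / d2 = 2.995 / 2.704 = 1.1076

1.1076


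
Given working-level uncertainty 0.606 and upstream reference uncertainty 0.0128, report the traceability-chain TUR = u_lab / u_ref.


TUR = u_lab / u_ref
= 0.606 / 0.0128
= 47.3437

47.3437


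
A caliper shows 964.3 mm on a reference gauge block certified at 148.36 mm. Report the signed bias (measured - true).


Systematic error = measured - true
= 964.3 - 148.36
= 815.9400

815.9400


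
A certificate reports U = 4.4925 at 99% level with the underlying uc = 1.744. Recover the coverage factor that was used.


k = U / uc
k = 4.4925 / 1.744
k = 2.576

2.576


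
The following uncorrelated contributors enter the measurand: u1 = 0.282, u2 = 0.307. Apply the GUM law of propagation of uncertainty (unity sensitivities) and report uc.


uc = sqrt(0.282^2 + 0.307^2)
uc = sqrt(0.173773)
uc = 0.4169

0.4169


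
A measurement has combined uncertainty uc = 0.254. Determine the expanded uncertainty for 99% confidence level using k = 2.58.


U = k * uc
U = 2.58 * 0.254
U = 0.6553

0.6553


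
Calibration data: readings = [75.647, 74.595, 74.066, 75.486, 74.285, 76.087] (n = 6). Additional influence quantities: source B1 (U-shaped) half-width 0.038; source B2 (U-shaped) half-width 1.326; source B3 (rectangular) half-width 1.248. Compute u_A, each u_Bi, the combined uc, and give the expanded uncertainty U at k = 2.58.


mean = (75.647 + 74.595 + 74.066 + 75.486 + 74.285 + 76.087) / 6 = 75.02766667
s = sqrt(sum((x - mean)^2)/(n-1)) = 0.82211767
u_A = s / sqrt(n) = 0.82211767 / sqrt(6) = 0.33562813
u_B1 = 0.038 / sqrt(2) = 0.026870058
u_B2 = 1.326 / sqrt(2) = 0.93762359
u_B3 = 1.248 / sqrt(3) = 0.72053314
uc = sqrt(0.33562813^2 + 0.026870058^2 + 0.93762359^2 + 0.72053314^2) = 1.2295016
U = k * uc = 2.58 * 1.2295016
U = 3.1721

3.1721


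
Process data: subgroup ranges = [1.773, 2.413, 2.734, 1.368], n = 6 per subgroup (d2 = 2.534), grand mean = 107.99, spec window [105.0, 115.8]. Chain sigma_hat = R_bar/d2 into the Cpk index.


R_bar = (1.773 + 2.413 + 2.734 + 1.368) / 4 = 2.072
sigma = R_bar / d2 = 2.072 / 2.534 = 0.81767956
Cp = (USL - LSL)/(6*sigma) = (115.8 - 105.0)/(6*0.81767956) = 2.2014
Cpu = (115.8 - 107.99)/(3*0.81767956) = 3.1838
Cpl = (107.99 - 105.0)/(3*0.81767956) = 1.2189
Cpk = min(Cpu, Cpl) = 1.2189

1.2189


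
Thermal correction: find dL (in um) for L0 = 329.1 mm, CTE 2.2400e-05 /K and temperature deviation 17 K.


dL = L * alpha * dT
= 329.1 * 2.2400e-05 * 17
= 0.1253213 mm
dL_um = 0.1253213 * 1000 = 125.3213 um

125.3213


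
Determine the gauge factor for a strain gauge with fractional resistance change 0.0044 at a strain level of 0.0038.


GF = (dR/R) / epsilon
= 0.0044 / 0.0038
= 1.1579

1.1579


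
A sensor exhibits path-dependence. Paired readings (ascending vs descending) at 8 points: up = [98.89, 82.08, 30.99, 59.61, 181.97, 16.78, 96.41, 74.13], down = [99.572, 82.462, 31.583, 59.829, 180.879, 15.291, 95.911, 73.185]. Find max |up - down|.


|98.89 - 99.572| = 0.6820
|82.08 - 82.462| = 0.3820
|30.99 - 31.583| = 0.5930
|59.61 - 59.829| = 0.2190
|181.97 - 180.879| = 1.0910
|16.78 - 15.291| = 1.4890
|96.41 - 95.911| = 0.4990
|74.13 - 73.185| = 0.9450
hysteresis = max(diffs) = 1.4890

1.4890


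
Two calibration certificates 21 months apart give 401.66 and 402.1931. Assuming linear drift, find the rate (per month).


rate = (v2 - v1) / months
= (402.1931 - 401.66) / 21
= 0.5331 / 21
= 0.0254

0.0254


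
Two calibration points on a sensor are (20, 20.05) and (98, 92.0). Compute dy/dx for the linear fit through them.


slope = (y2 - y1) / (x2 - x1)
= (92.0 - 20.05) / (98 - 20)
= 71.9500 / 78
= 0.9224

0.9224


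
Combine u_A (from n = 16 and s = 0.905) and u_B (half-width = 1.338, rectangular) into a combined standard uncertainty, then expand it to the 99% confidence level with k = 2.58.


u_A = s / sqrt(n) = 0.905 / sqrt(16) = 0.22625
u_B = half_width / sqrt(3) = 1.338 / sqrt(3) = 0.77249466
uc = sqrt(u_A^2 + u_B^2) = sqrt(0.22625^2 + 0.77249466^2) = 0.80494538
U = k * uc = 2.58 * 0.80494538
U = 2.0768

2.0768


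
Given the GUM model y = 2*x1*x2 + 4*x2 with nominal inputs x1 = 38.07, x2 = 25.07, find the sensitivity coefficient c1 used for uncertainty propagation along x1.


y = 2*x1*x2 + 4*x2
dy/dx1 = 2*x2
Evaluate at x2 = 25.07: c1 = 2 * 25.07
c1 = 50.1400

50.1400


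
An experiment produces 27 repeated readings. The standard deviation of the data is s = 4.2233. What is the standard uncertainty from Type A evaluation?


u_A = s / sqrt(n)
u_A = 4.2233 / sqrt(27)
u_A = 4.2233 / 5.1961524
u_A = 0.8128

0.8128


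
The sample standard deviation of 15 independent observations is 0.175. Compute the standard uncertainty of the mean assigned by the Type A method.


u_A = s / sqrt(n)
u_A = 0.175 / sqrt(15)
u_A = 0.175 / 3.8729833
u_A = 0.0452

0.0452


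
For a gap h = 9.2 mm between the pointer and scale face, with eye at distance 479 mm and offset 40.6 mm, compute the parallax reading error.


error = h * offset / d
= 9.2 * 40.6 / 479
= 0.7798

0.7798


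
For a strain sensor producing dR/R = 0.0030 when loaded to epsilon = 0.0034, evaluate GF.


GF = (dR/R) / epsilon
= 0.0030 / 0.0034
= 0.8824

0.8824


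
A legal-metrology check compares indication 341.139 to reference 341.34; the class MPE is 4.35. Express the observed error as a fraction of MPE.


e = indication - reference = 341.139 - 341.34 = -0.2010
|e| = 0.2010
ratio = |e| / MPE = 0.2010 / 4.35
ratio = 0.0462

0.0462


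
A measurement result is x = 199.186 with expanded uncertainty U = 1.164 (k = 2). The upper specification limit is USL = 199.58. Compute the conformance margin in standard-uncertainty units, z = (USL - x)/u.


u = U / k = 1.164 / 2 = 0.582
margin = |USL - x| = |199.58 - 199.186| = 0.394
z = margin / u = 0.394 / 0.582
z = 0.6770

0.6770


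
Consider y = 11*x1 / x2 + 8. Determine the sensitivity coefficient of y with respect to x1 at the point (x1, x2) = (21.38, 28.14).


y = 11*x1 / x2 + 8
dy/dx1 = 11/x2
Evaluate at x2 = 28.14: c1 = 11 / 28.14
c1 = 0.3909

0.3909


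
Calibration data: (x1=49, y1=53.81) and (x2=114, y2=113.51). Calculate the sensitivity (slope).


slope = (y2 - y1) / (x2 - x1)
= (113.51 - 53.81) / (114 - 49)
= 59.7000 / 65
= 0.9185

0.9185


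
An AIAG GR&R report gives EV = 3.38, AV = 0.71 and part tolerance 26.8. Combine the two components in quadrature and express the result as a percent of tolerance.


GRR = sqrt(EV^2 + AV^2) = sqrt(3.38^2 + 0.71^2) = 3.4537661
%GRR = GRR / tol * 100 = 3.4537661 / 26.8 * 100
%GRR = 12.8872

12.8872


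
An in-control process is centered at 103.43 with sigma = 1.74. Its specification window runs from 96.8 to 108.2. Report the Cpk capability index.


Cpu = (USL - mean) / (3*sigma) = (108.2 - 103.43) / (3*1.74) = 0.9138
Cpl = (mean - LSL) / (3*sigma) = (103.43 - 96.8) / (3*1.74) = 1.2701
Cpk = min(Cpu, Cpl) = 0.9138

0.9138


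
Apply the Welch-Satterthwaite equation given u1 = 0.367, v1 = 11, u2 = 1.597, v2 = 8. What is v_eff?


uc = sqrt(u1^2 + u2^2) = sqrt(0.367^2 + 1.597^2) = 1.6386269
v_eff = uc^4 / (u1^4/v1 + u2^4/v2)
= 1.6386269^4 / (0.367^4/11 + 1.597^4/8)
= 7.2097519 / 0.81472245
v_eff = 8.8493

8.8493


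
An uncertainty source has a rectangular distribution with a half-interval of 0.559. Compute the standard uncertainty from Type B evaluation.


u_B = half_width / sqrt(3)
u_B = 0.559 / 1.7320508
u_B = 0.3227

0.3227


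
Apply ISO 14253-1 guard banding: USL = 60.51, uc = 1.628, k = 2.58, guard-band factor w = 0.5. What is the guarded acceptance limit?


U = k * uc = 2.58 * 1.628 = 4.20024
guard band g = w * U = 0.5 * 4.20024 = 2.10012
AL = USL - g = 60.51 - 2.10012
AL = 58.4099

58.4099


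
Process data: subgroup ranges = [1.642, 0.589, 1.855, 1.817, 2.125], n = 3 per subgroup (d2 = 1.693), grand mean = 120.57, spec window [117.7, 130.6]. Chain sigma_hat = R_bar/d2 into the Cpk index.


R_bar = (1.642 + 0.589 + 1.855 + 1.817 + 2.125) / 5 = 1.6056
sigma = R_bar / d2 = 1.6056 / 1.693 = 0.94837566
Cp = (USL - LSL)/(6*sigma) = (130.6 - 117.7)/(6*0.94837566) = 2.2670
Cpu = (130.6 - 120.57)/(3*0.94837566) = 3.5253
Cpl = (120.57 - 117.7)/(3*0.94837566) = 1.0087
Cpk = min(Cpu, Cpl) = 1.0087

1.0087


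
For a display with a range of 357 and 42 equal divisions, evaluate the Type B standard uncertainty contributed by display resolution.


resolution = range / divisions
resolution = 357 / 42 = 8.5
u_res = resolution / (2*sqrt(3))
u_res = 8.5 / 3.4641016
u_res = 2.4537

2.4537


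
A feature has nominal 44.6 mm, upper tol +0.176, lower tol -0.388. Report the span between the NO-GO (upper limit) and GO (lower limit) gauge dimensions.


GO = nominal - lower_tol (smallest hole = maximum material condition)
GO = 44.6 - 0.388 = 44.212
NO-GO = nominal + upper_tol (largest hole = least material condition)
NO-GO = 44.6 + 0.176 = 44.776
spread = NO-GO - GO = 44.776 - 44.212 = 0.5640

0.5640


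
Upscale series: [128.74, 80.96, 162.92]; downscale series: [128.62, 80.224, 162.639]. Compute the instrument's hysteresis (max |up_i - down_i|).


|128.74 - 128.62| = 0.1200
|80.96 - 80.224| = 0.7360
|162.92 - 162.639| = 0.2810
hysteresis = max(diffs) = 0.7360

0.7360


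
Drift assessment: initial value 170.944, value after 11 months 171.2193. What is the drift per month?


rate = (v2 - v1) / months
= (171.2193 - 170.944) / 11
= 0.2753 / 11
= 0.0250

0.0250


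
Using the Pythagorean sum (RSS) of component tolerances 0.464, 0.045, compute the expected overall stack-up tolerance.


RSS = sqrt(0.464^2 + 0.045^2)
= sqrt(0.217321)
= 0.4662

0.4662


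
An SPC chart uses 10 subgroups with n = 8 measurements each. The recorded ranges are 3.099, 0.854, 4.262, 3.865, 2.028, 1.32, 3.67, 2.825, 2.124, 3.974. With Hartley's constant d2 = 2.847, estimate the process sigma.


R_bar = (3.099 + 0.854 + 4.262 + 3.865 + 2.028 + 1.32 + 3.67 + 2.825 + 2.124 + 3.974) / 10
R_bar = 28.021 / 10 = 2.8021
sigma_hat = R_bar / d2 = 2.8021 / 2.847 = 0.9842

0.9842


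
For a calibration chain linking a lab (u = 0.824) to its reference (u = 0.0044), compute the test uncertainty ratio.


TUR = u_lab / u_ref
= 0.824 / 0.0044
= 187.2727

187.2727


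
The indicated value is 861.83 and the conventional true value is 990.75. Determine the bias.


Systematic error = measured - true
= 861.83 - 990.75
= -128.9200

-128.9200


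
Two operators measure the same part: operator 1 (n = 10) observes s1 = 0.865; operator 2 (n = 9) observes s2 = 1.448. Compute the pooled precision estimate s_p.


s_p = sqrt(((n1-1)*s1^2 + (n2-1)*s2^2) / (n1+n2-2))
numerator = (10-1)*0.865^2 + (9-1)*1.448^2 = 6.734025 + 16.773632 = 23.507657
denominator = 10 + 9 - 2 = 17
s_p^2 = 23.507657 / 17 = 1.3828034
s_p = sqrt(1.3828034) = 1.1759

1.1759


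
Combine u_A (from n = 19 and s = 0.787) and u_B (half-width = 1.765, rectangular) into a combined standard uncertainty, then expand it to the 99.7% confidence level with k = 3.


u_A = s / sqrt(n) = 0.787 / sqrt(19) = 0.18055018
u_B = half_width / sqrt(3) = 1.765 / sqrt(3) = 1.0190232
uc = sqrt(u_A^2 + u_B^2) = sqrt(0.18055018^2 + 1.0190232^2) = 1.0348945
U = k * uc = 3 * 1.0348945
U = 3.1047

3.1047


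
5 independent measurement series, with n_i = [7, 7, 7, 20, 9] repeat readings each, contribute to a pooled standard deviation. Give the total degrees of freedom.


nu = sum_i (n_i - 1)
nu = ((7 - 1) + (7 - 1) + (7 - 1) + (20 - 1) + (9 - 1))
nu = 6 + 6 + 6 + 19 + 8
nu = 45

45


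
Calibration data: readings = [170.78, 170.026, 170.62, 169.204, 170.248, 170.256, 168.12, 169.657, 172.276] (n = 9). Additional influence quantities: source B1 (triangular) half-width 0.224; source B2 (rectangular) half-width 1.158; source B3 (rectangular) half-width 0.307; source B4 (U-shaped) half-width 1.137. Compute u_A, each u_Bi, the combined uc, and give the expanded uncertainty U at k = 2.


mean = (170.78 + 170.026 + 170.62 + 169.204 + 170.248 + 170.256 + 168.12 + 169.657 + 172.276) / 9 = 170.1318889
s = sqrt(sum((x - mean)^2)/(n-1)) = 1.141808
u_A = s / sqrt(n) = 1.141808 / sqrt(9) = 0.38060267
u_B1 = 0.224 / sqrt(6) = 0.091447617
u_B2 = 1.158 / sqrt(3) = 0.66857161
u_B3 = 0.307 / sqrt(3) = 0.17724653
u_B4 = 1.137 / sqrt(2) = 0.80398041
uc = sqrt(0.38060267^2 + 0.091447617^2 + 0.66857161^2 + 0.17724653^2 + 0.80398041^2) = 1.130491
U = k * uc = 2 * 1.130491
U = 2.2610

2.2610


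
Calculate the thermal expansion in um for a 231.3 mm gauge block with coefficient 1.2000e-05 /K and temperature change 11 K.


dL = L * alpha * dT
= 231.3 * 1.2000e-05 * 11
= 0.0305316 mm
dL_um = 0.0305316 * 1000 = 30.5316 um

30.5316


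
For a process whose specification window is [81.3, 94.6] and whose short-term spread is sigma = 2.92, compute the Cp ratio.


Cp = (USL - LSL) / (6 * sigma)
= (94.6 - 81.3) / (6 * 2.92)
= 13.3000 / 17.5200
= 0.7591

0.7591


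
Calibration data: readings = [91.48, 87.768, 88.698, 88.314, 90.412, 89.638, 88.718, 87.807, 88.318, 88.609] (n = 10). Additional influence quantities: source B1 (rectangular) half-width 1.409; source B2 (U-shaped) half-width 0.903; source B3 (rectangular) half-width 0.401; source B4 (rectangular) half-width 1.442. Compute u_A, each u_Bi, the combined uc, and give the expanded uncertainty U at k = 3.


mean = (91.48 + 87.768 + 88.698 + 88.314 + 90.412 + 89.638 + 88.718 + 87.807 + 88.318 + 88.609) / 10 = 88.9762
s = sqrt(sum((x - mean)^2)/(n-1)) = 1.1900479
u_A = s / sqrt(n) = 1.1900479 / sqrt(10) = 0.37632619
u_B1 = 1.409 / sqrt(3) = 0.81348653
u_B2 = 0.903 / sqrt(2) = 0.63851742
u_B3 = 0.401 / sqrt(3) = 0.23151746
u_B4 = 1.442 / sqrt(3) = 0.83253909
uc = sqrt(0.37632619^2 + 0.81348653^2 + 0.63851742^2 + 0.23151746^2 + 0.83253909^2) = 1.3992169
U = k * uc = 3 * 1.3992169
U = 4.1977

4.1977


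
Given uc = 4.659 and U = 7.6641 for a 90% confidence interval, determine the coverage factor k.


k = U / uc
k = 7.6641 / 4.659
k = 1.645

1.645


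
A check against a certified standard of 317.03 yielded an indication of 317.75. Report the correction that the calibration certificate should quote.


Correction = standard - reading
= 317.03 - 317.75
= -0.7200

-0.7200


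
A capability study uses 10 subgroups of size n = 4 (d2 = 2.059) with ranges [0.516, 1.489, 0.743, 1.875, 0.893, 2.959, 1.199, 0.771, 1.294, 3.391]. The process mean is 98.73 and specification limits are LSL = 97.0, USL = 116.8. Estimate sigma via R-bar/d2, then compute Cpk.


R_bar = (0.516 + 1.489 + 0.743 + 1.875 + 0.893 + 2.959 + 1.199 + 0.771 + 1.294 + 3.391) / 10 = 1.513
sigma = R_bar / d2 = 1.513 / 2.059 = 0.73482273
Cp = (USL - LSL)/(6*sigma) = (116.8 - 97.0)/(6*0.73482273) = 4.4909
Cpu = (116.8 - 98.73)/(3*0.73482273) = 8.1970
Cpl = (98.73 - 97.0)/(3*0.73482273) = 0.7848
Cpk = min(Cpu, Cpl) = 0.7848

0.7848


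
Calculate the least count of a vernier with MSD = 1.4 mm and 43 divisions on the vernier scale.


LC = MSD / n_div
= 1.4 / 43
= 0.0326

0.0326


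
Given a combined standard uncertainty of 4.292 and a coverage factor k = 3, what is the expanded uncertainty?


U = k * uc
U = 3 * 4.292
U = 12.8760

12.8760


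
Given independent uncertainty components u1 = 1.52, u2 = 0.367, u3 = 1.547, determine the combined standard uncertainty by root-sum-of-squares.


uc = sqrt(1.52^2 + 0.367^2 + 1.547^2)
uc = sqrt(4.838298)
uc = 2.1996

2.1996


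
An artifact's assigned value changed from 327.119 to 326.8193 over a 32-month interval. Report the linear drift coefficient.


rate = (v2 - v1) / months
= (326.8193 - 327.119) / 32
= -0.2997 / 32
= -0.0094

-0.0094


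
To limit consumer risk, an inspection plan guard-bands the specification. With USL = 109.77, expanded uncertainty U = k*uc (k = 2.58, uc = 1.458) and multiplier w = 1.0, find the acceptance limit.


U = k * uc = 2.58 * 1.458 = 3.76164
guard band g = w * U = 1.0 * 3.76164 = 3.76164
AL = USL - g = 109.77 - 3.76164
AL = 106.0084

106.0084


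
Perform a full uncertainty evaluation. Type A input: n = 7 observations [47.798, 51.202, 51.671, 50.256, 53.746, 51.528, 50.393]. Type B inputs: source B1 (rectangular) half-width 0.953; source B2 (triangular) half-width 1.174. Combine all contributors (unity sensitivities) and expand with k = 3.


mean = (47.798 + 51.202 + 51.671 + 50.256 + 53.746 + 51.528 + 50.393) / 7 = 50.942
s = sqrt(sum((x - mean)^2)/(n-1)) = 1.8009991
u_A = s / sqrt(n) = 1.8009991 / sqrt(7) = 0.68071368
u_B1 = 0.953 / sqrt(3) = 0.55021481
u_B2 = 1.174 / sqrt(6) = 0.47928349
uc = sqrt(0.68071368^2 + 0.55021481^2 + 0.47928349^2) = 0.99790787
U = k * uc = 3 * 0.99790787
U = 2.9937

2.9937


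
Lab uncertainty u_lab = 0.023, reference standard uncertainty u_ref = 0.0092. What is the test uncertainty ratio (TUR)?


TUR = u_lab / u_ref
= 0.023 / 0.0092
= 2.5000

2.5000


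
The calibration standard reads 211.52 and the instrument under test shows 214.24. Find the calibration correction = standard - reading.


Correction = standard - reading
= 211.52 - 214.24
= -2.7200

-2.7200


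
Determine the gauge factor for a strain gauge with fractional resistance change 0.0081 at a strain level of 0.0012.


GF = (dR/R) / epsilon
= 0.0081 / 0.0012
= 6.7500

6.7500


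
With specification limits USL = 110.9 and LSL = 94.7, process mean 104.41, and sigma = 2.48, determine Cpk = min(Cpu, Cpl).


Cpu = (USL - mean) / (3*sigma) = (110.9 - 104.41) / (3*2.48) = 0.8723
Cpl = (mean - LSL) / (3*sigma) = (104.41 - 94.7) / (3*2.48) = 1.3051
Cpk = min(Cpu, Cpl) = 0.8723

0.8723


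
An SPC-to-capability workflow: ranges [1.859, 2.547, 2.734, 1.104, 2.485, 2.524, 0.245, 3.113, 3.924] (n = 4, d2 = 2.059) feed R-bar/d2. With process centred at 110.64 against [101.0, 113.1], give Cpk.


R_bar = (1.859 + 2.547 + 2.734 + 1.104 + 2.485 + 2.524 + 0.245 + 3.113 + 3.924) / 9 = 2.2816667
sigma = R_bar / d2 = 2.2816667 / 2.059 = 1.1081431
Cp = (USL - LSL)/(6*sigma) = (113.1 - 101.0)/(6*1.1081431) = 1.8199
Cpu = (113.1 - 110.64)/(3*1.1081431) = 0.7400
Cpl = (110.64 - 101.0)/(3*1.1081431) = 2.8997
Cpk = min(Cpu, Cpl) = 0.7400

0.7400


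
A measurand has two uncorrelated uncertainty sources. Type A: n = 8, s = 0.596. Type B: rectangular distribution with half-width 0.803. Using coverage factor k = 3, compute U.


u_A = s / sqrt(n) = 0.596 / sqrt(8) = 0.21071782
u_B = half_width / sqrt(3) = 0.803 / sqrt(3) = 0.46361227
uc = sqrt(u_A^2 + u_B^2) = sqrt(0.21071782^2 + 0.46361227^2) = 0.50925272
U = k * uc = 3 * 0.50925272
U = 1.5278

1.5278


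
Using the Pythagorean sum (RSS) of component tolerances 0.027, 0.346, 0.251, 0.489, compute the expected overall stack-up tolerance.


RSS = sqrt(0.027^2 + 0.346^2 + 0.251^2 + 0.489^2)
= sqrt(0.422567)
= 0.6501

0.6501


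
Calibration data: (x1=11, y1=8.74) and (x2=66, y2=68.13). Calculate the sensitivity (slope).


slope = (y2 - y1) / (x2 - x1)
= (68.13 - 8.74) / (66 - 11)
= 59.3900 / 55
= 1.0798

1.0798


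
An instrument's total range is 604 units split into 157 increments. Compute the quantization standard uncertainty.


resolution = range / divisions
resolution = 604 / 157 = 3.8471338
u_res = resolution / (2*sqrt(3))
u_res = 3.8471338 / 3.4641016
u_res = 1.1106

1.1106


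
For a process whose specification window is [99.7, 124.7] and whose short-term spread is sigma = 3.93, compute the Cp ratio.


Cp = (USL - LSL) / (6 * sigma)
= (124.7 - 99.7) / (6 * 3.93)
= 25.0000 / 23.5800
= 1.0602

1.0602


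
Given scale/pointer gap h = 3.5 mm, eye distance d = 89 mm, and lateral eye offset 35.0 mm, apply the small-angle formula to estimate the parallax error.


error = h * offset / d
= 3.5 * 35.0 / 89
= 1.3764

1.3764


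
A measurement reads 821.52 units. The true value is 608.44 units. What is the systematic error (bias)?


Systematic error = measured - true
= 821.52 - 608.44
= 213.0800

213.0800


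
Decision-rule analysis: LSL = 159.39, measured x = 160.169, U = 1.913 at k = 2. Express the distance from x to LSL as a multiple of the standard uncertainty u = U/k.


u = U / k = 1.913 / 2 = 0.9565
margin = |LSL - x| = |159.39 - 160.169| = 0.779
z = margin / u = 0.779 / 0.9565
z = 0.8144

0.8144


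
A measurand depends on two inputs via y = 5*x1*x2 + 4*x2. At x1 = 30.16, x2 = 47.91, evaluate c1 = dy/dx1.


y = 5*x1*x2 + 4*x2
dy/dx1 = 5*x2
Evaluate at x2 = 47.91: c1 = 5 * 47.91
c1 = 239.5500

239.5500


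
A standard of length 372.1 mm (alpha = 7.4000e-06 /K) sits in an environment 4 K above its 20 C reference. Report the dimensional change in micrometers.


dL = L * alpha * dT
= 372.1 * 7.4000e-06 * 4
= 0.0110142 mm
dL_um = 0.0110142 * 1000 = 11.0142 um

11.0142


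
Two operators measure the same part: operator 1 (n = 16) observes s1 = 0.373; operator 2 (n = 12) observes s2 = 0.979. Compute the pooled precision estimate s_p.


s_p = sqrt(((n1-1)*s1^2 + (n2-1)*s2^2) / (n1+n2-2))
numerator = (16-1)*0.373^2 + (12-1)*0.979^2 = 2.086935 + 10.542851 = 12.629786
denominator = 16 + 12 - 2 = 26
s_p^2 = 12.629786 / 26 = 0.485761
s_p = sqrt(0.485761) = 0.6970

0.6970


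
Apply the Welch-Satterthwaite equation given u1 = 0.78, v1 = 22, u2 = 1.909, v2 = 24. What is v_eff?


uc = sqrt(u1^2 + u2^2) = sqrt(0.78^2 + 1.909^2) = 2.0622029
v_eff = uc^4 / (u1^4/v1 + u2^4/v2)
= 2.0622029^4 / (0.78^4/22 + 1.909^4/24)
= 18.085294 / 0.57019103
v_eff = 31.7180

31.7180


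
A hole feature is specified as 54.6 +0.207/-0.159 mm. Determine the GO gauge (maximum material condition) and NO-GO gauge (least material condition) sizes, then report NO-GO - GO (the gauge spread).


GO = nominal - lower_tol (smallest hole = maximum material condition)
GO = 54.6 - 0.159 = 54.441
NO-GO = nominal + upper_tol (largest hole = least material condition)
NO-GO = 54.6 + 0.207 = 54.807
spread = NO-GO - GO = 54.807 - 54.441 = 0.3660

0.3660


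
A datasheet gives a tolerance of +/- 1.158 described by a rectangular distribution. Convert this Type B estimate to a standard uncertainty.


u_B = half_width / sqrt(3)
u_B = 1.158 / 1.7320508
u_B = 0.6686

0.6686


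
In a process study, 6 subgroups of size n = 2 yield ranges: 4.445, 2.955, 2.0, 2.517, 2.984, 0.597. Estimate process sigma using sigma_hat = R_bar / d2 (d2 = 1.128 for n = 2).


R_bar = (4.445 + 2.955 + 2.0 + 2.517 + 2.984 + 0.597) / 6
R_bar = 15.498 / 6 = 2.583
sigma_hat = R_bar / d2 = 2.583 / 1.128 = 2.2899

2.2899


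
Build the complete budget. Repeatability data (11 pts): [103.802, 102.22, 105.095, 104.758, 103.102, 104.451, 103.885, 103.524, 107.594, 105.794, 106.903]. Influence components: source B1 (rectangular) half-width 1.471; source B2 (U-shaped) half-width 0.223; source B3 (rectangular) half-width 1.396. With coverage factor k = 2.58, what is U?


mean = (103.802 + 102.22 + 105.095 + 104.758 + 103.102 + 104.451 + 103.885 + 103.524 + 107.594 + 105.794 + 106.903) / 11 = 104.648
s = sqrt(sum((x - mean)^2)/(n-1)) = 1.6178546
u_A = s / sqrt(n) = 1.6178546 / sqrt(11) = 0.48780152
u_B1 = 1.471 / sqrt(3) = 0.84928225
u_B2 = 0.223 / sqrt(2) = 0.15768481
u_B3 = 1.396 / sqrt(3) = 0.80598098
uc = sqrt(0.48780152^2 + 0.84928225^2 + 0.15768481^2 + 0.80598098^2) = 1.2781629
U = k * uc = 2.58 * 1.2781629
U = 3.2977

3.2977


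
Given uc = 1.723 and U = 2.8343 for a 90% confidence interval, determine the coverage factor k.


k = U / uc
k = 2.8343 / 1.723
k = 1.645

1.645


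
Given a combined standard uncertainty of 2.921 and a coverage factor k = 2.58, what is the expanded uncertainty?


U = k * uc
U = 2.58 * 2.921
U = 7.5362

7.5362


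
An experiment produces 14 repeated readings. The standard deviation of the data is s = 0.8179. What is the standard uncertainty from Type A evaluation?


u_A = s / sqrt(n)
u_A = 0.8179 / sqrt(14)
u_A = 0.8179 / 3.7416574
u_A = 0.2186

0.2186


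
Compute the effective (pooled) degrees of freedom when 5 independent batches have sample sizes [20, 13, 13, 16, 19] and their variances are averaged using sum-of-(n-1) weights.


nu = sum_i (n_i - 1)
nu = ((20 - 1) + (13 - 1) + (13 - 1) + (16 - 1) + (19 - 1))
nu = 19 + 12 + 12 + 15 + 18
nu = 76

76


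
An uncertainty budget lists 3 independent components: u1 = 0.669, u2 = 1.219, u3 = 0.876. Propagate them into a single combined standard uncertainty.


uc = sqrt(0.669^2 + 1.219^2 + 0.876^2)
uc = sqrt(2.700898)
uc = 1.6434

1.6434


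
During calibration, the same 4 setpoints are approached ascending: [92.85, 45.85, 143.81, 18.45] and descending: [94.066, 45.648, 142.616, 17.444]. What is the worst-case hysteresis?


|92.85 - 94.066| = 1.2160
|45.85 - 45.648| = 0.2020
|143.81 - 142.616| = 1.1940
|18.45 - 17.444| = 1.0060
hysteresis = max(diffs) = 1.2160

1.2160


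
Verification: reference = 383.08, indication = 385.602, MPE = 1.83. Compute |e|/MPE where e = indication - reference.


e = indication - reference = 385.602 - 383.08 = 2.5220
|e| = 2.5220
ratio = |e| / MPE = 2.5220 / 1.83
ratio = 1.3781

1.3781


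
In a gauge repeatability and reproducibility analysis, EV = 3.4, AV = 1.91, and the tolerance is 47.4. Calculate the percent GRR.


GRR = sqrt(EV^2 + AV^2) = sqrt(3.4^2 + 1.91^2) = 3.8997564
%GRR = GRR / tol * 100 = 3.8997564 / 47.4 * 100
%GRR = 8.2273

8.2273


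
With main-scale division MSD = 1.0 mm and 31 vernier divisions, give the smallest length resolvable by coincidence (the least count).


LC = MSD / n_div
= 1.0 / 31
= 0.0323

0.0323


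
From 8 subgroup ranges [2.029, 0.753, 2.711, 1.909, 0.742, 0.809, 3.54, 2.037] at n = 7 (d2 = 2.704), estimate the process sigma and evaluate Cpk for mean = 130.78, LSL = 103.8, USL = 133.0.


R_bar = (2.029 + 0.753 + 2.711 + 1.909 + 0.742 + 0.809 + 3.54 + 2.037) / 8 = 1.81625
sigma = R_bar / d2 = 1.81625 / 2.704 = 0.67169009
Cp = (USL - LSL)/(6*sigma) = (133.0 - 103.8)/(6*0.67169009) = 7.2454
Cpu = (133.0 - 130.78)/(3*0.67169009) = 1.1017
Cpl = (130.78 - 103.8)/(3*0.67169009) = 13.3891
Cpk = min(Cpu, Cpl) = 1.1017

1.1017


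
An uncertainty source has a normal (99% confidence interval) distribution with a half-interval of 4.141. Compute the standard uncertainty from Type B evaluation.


u_B = half_width / 2.576
u_B = 4.141 / 2.576
u_B = 1.6075

1.6075


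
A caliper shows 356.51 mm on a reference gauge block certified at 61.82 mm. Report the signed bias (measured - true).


Systematic error = measured - true
= 356.51 - 61.82
= 294.6900

294.6900


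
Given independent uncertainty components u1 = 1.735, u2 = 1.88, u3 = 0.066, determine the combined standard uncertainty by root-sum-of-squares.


uc = sqrt(1.735^2 + 1.88^2 + 0.066^2)
uc = sqrt(6.548981)
uc = 2.5591

2.5591


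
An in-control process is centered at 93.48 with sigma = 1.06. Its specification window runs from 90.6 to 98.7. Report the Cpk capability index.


Cpu = (USL - mean) / (3*sigma) = (98.7 - 93.48) / (3*1.06) = 1.6415
Cpl = (mean - LSL) / (3*sigma) = (93.48 - 90.6) / (3*1.06) = 0.9057
Cpk = min(Cpu, Cpl) = 0.9057

0.9057


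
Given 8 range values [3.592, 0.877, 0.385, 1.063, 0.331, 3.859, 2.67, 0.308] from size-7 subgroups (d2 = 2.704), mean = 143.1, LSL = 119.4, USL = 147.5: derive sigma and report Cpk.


R_bar = (3.592 + 0.877 + 0.385 + 1.063 + 0.331 + 3.859 + 2.67 + 0.308) / 8 = 1.635625
sigma = R_bar / d2 = 1.635625 / 2.704 = 0.6048909
Cp = (USL - LSL)/(6*sigma) = (147.5 - 119.4)/(6*0.6048909) = 7.7424
Cpu = (147.5 - 143.1)/(3*0.6048909) = 2.4247
Cpl = (143.1 - 119.4)/(3*0.6048909) = 13.0602
Cpk = min(Cpu, Cpl) = 2.4247

2.4247


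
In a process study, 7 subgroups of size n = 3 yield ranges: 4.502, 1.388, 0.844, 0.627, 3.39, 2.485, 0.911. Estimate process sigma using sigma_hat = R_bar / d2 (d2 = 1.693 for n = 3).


R_bar = (4.502 + 1.388 + 0.844 + 0.627 + 3.39 + 2.485 + 0.911) / 7
R_bar = 14.147 / 7 = 2.021
sigma_hat = R_bar / d2 = 2.021 / 1.693 = 1.1937

1.1937


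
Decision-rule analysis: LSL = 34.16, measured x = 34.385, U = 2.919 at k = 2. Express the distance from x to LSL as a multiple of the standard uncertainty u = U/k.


u = U / k = 2.919 / 2 = 1.4595
margin = |LSL - x| = |34.16 - 34.385| = 0.225
z = margin / u = 0.225 / 1.4595
z = 0.1542

0.1542


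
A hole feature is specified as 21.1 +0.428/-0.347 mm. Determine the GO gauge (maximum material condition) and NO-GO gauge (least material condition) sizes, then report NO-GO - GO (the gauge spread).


GO = nominal - lower_tol (smallest hole = maximum material condition)
GO = 21.1 - 0.347 = 20.753
NO-GO = nominal + upper_tol (largest hole = least material condition)
NO-GO = 21.1 + 0.428 = 21.528
spread = NO-GO - GO = 21.528 - 20.753 = 0.7750

0.7750


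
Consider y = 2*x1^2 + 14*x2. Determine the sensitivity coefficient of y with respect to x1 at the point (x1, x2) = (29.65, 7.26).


y = 2*x1^2 + 14*x2
dy/dx1 = 2*2*x1
Evaluate at x1 = 29.65: c1 = 4 * 29.65
c1 = 118.6000

118.6000


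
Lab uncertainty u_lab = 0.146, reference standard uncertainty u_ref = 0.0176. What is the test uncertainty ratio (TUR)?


TUR = u_lab / u_ref
= 0.146 / 0.0176
= 8.2955

8.2955


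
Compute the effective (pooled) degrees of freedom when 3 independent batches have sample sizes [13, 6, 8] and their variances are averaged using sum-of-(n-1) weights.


nu = sum_i (n_i - 1)
nu = ((13 - 1) + (6 - 1) + (8 - 1))
nu = 12 + 5 + 7
nu = 24

24


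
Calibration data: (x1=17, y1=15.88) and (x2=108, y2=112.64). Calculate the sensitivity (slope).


slope = (y2 - y1) / (x2 - x1)
= (112.64 - 15.88) / (108 - 17)
= 96.7600 / 91
= 1.0633

1.0633


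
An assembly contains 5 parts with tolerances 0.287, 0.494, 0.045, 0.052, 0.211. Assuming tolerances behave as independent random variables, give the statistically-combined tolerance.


RSS = sqrt(0.287^2 + 0.494^2 + 0.045^2 + 0.052^2 + 0.211^2)
= sqrt(0.375655)
= 0.6129

0.6129


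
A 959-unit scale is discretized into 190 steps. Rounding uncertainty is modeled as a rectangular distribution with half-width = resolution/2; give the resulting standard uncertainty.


resolution = range / divisions
resolution = 959 / 190 = 5.0473684
u_res = resolution / (2*sqrt(3))
u_res = 5.0473684 / 3.4641016
u_res = 1.4570

1.4570


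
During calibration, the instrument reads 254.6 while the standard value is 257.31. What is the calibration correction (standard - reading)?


Correction = standard - reading
= 257.31 - 254.6
= 2.7100

2.7100


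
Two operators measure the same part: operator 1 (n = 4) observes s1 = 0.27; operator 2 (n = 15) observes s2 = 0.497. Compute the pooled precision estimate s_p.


s_p = sqrt(((n1-1)*s1^2 + (n2-1)*s2^2) / (n1+n2-2))
numerator = (4-1)*0.27^2 + (15-1)*0.497^2 = 0.2187 + 3.458126 = 3.676826
denominator = 4 + 15 - 2 = 17
s_p^2 = 3.676826 / 17 = 0.21628388
s_p = sqrt(0.21628388) = 0.4651

0.4651


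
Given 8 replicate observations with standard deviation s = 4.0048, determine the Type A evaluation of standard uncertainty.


u_A = s / sqrt(n)
u_A = 4.0048 / sqrt(8)
u_A = 4.0048 / 2.8284271
u_A = 1.4159

1.4159


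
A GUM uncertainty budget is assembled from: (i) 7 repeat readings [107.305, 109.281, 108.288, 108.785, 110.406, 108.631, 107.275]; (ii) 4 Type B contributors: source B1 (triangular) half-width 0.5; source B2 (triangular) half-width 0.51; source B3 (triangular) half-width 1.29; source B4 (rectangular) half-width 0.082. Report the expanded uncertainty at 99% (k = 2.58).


mean = (107.305 + 109.281 + 108.288 + 108.785 + 110.406 + 108.631 + 107.275) / 7 = 108.5672857
s = sqrt(sum((x - mean)^2)/(n-1)) = 1.1017475
u_A = s / sqrt(n) = 1.1017475 / sqrt(7) = 0.41642141
u_B1 = 0.5 / sqrt(6) = 0.20412415
u_B2 = 0.51 / sqrt(6) = 0.20820663
u_B3 = 1.29 / sqrt(6) = 0.52664029
u_B4 = 0.082 / sqrt(3) = 0.047342722
uc = sqrt(0.41642141^2 + 0.20412415^2 + 0.20820663^2 + 0.52664029^2 + 0.047342722^2) = 0.73349491
U = k * uc = 2.58 * 0.73349491
U = 1.8924

1.8924
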